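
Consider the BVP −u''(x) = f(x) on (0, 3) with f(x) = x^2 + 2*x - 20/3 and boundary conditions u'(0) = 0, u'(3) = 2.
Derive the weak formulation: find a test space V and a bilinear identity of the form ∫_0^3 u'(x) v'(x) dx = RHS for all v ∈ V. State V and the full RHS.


V = H^1(0, 3) (v unrestricted at boundary; u is determined up to an additive constant); weak form: ∫_0^3 u'v' dx = ∫_0^3 (x^2 + 2*x - 20/3) v dx + 2·v(3) for all v ∈ V.

Multiply both sides by a test function v and integrate from 0 to 3:
  ∫_0^3 −u''(x) v(x) dx = ∫_0^3 f(x) v(x) dx.
Integrate the LHS by parts once:
  ∫_0^3 −u'' v dx = −[u'(x) v(x)]_0^3 + ∫_0^3 u'(x) v'(x) dx.
Thus ∫_0^3 u'(x) v'(x) dx = ∫_0^3 f(x) v(x) dx + [u'(x) v(x)]_0^3.
Choose V so that boundary terms are either known or forced to vanish.
u has inhomogeneous Neumann u'(0) = 0, u'(3) = 2. [u' v]_0^3 = (2)·v(3) − (0)·v(0) = 2·v(3). Take V = H^1(0, 3); boundary term becomes part of RHS.
Weak formulation: find u (satisfying any essential BC) such that ∫_0^3 u'(x) v'(x) dx = ∫_0^3 f v dx + 2·v(3) for all v ∈ V (Neumann data are natural BCs: they enter the RHS as boundary terms).
Substituting f(x) = x^2 + 2*x - 20/3, the right-hand side is ∫_0^3 (x^2 + 2*x - 20/3) v dx + 2·v(3).
Compatibility check (pure Neumann): taking v ≡ 1 ∈ V gives 0 = ∫_0^3 f dx + (2) − (0), i.e. ∫_0^3 f dx must equal u'(0) − u'(3) = -2. Indeed ∫_0^3 (x^2 + 2*x - 20/3) dx = -2, so the data are compatible. The solution is then unique only up to an additive constant (fix it e.g. by requiring ∫_0^3 u dx = 0).


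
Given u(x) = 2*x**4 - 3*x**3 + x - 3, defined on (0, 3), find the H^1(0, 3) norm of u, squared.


||u||_{H^1}^2 = 290643/35

The H^1 norm (squared) on an interval (0, L) is
  ||u||_{H^1}^2 = ∫_0^L u(x)^2 dx + ∫_0^L u'(x)^2 dx.
Compute u'(x) = 8*x**3 - 9*x**2 + 1.
Then u(x)^2 = 4*x**8 - 12*x**7 + 9*x**6 + 4*x**5 - 18*x**4 + 18*x**3 + x**2 - 6*x + 9 and u'(x)^2 = 64*x**6 - 144*x**5 + 81*x**4 + 16*x**3 - 18*x**2 + 1.
Integrate each monomial from 0 to 3 using ∫_0^3 c·x^n dx = c·3^(n+1)/(n+1):
  ∫_0^3 u(x)^2 dx = ∫_0^3 (4*x^8 - 12*x^7 + 9*x^6 + 4*x^5 - 18*x^4 + 18*x^3 + x^2 - 6*x + 9) dx. Term by term:
    ∫_0^3 4*x^8 dx = 8748;  ∫_0^3 -12*x^7 dx = -19683/2;  ∫_0^3 9*x^6 dx = 19683/7;
    ∫_0^3 4*x^5 dx = 486;  ∫_0^3 -18*x^4 dx = -4374/5;  ∫_0^3 18*x^3 dx = 729/2;
    ∫_0^3 x^2 dx = 9;  ∫_0^3 -6*x dx = -27;  ∫_0^3 9 dx = 27.
  Sum: 8748 − 19683/2 + 19683/7 + 486 − 4374/5 + 729/2 + 9 − 27 + 27 = 59607/35.
  ∫_0^3 u'(x)^2 dx = ∫_0^3 (64*x^6 - 144*x^5 + 81*x^4 + 16*x^3 - 18*x^2 + 1) dx. Term by term:
    ∫_0^3 64*x^6 dx = 139968/7;  ∫_0^3 -144*x^5 dx = -17496;  ∫_0^3 81*x^4 dx = 19683/5;
    ∫_0^3 16*x^3 dx = 324;  ∫_0^3 -18*x^2 dx = -162;  ∫_0^3 1 dx = 3.
  Sum: 139968/7 − 17496 + 19683/5 + 324 − 162 + 3 = 231036/35.
Adding: ||u||_{H^1}^2 = 59607/35 + 231036/35 = 290643/35.


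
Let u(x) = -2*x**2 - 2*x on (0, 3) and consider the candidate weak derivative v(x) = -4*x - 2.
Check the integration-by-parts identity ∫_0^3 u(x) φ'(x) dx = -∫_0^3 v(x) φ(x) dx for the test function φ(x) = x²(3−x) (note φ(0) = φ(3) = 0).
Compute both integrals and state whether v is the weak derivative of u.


LHS = 621/10, RHS = 621/10. Yes, v = u' weakly.

u(x) = -2*x**2 - 2*x, classical derivative u'(x) = -4*x - 2.
φ(x) = x²(3−x), so φ'(x) = 3*x*(2 - x).
Note φ(0) = φ(3) = 0, so the boundary term u·φ vanishes.
LHS = ∫_0^3 u(x) φ'(x) dx = ∫_0^3 (6*x^4 - 6*x^3 - 12*x^2) dx. Term by term:
  ∫_0^3 6*x^4 dx = 1458/5;  ∫_0^3 -6*x^3 dx = -243/2;  ∫_0^3 -12*x^2 dx = -108.
Sum: 1458/5 − 243/2 − 108 = 621/10.
So LHS = 621/10.
∫_0^3 v(x) φ(x) dx = ∫_0^3 (4*x^4 - 10*x^3 - 6*x^2) dx. Term by term:
  ∫_0^3 4*x^4 dx = 972/5;  ∫_0^3 -10*x^3 dx = -405/2;  ∫_0^3 -6*x^2 dx = -54.
Sum: 972/5 − 405/2 − 54 = -621/10.
So RHS = -∫_0^3 v(x) φ(x) dx = 621/10.
LHS = RHS, so the identity holds for this test φ.
Moreover u is smooth here and v(x) = u'(x) = -4*x - 2 pointwise, so the identity holds for every test function. Hence v is the weak derivative of u.


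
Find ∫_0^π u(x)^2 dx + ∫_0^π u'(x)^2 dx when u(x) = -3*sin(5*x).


||u||_{H^1(0,π)}^2 = 117*π

u'(x) = -15*cos(5*x).
Expand u² and (u')² and integrate term by term on (0, π), using: for integers n ≥ 1, ∫_0^π sin²(nx) dx = ∫_0^π cos²(nx) dx = π/2; for n ≠ n', ∫_0^π sin(nx)sin(n'x) dx = ∫_0^π cos(nx)cos(n'x) dx = 0; and by product-to-sum, ∫_0^π sin(nx)cos(n'x) dx = ½∫_0^π [sin((n+n')x) + sin((n−n')x)] dx, which is 0 when n+n' is even and 2n/(n²−n'²) when n+n' is odd (it need not vanish on (0, π)).
  u² squared terms: (-3)²·∫sin(5x)² dx = 9·π/2 = 9*π/2.
  So ∫_0^π u² dx = 9*π/2.
  (u')² squared terms: (-15)²·∫cos(5x)² dx = 225·π/2 = 225*π/2.
  So ∫_0^π (u')² dx = 225*π/2.
||u||_{H^1}^2 = (9*π/2) + (225*π/2) = 117*π.


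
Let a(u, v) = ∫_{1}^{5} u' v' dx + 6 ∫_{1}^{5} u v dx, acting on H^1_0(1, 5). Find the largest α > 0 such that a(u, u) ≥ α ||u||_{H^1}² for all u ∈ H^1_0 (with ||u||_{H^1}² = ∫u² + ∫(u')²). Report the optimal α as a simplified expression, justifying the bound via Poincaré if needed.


α = 1

Coercivity of a(·,·) on H^1_0(1, 5) means a(u, u) ≥ α ||u||_{H^1}² for every u ∈ H^1_0.
The interval has length L = 4, and Poincaré/coercivity depend only on L. Here a(u, u) = ∫(u')² + (6)·∫u².
Here c = 6 ≥ 1, so a(u,u) = ∫(u')² + c∫u² ≥ ∫(u')² + ∫u² = ||u||_{H^1}², i.e. α = 1 works. No larger α is possible: a(u,u) ≥ α||u||_{H^1}² means (1−α)∫(u')² ≥ (α−c)∫u², and for the modes u_n = sin(nπ(x−x₀)/L) (x₀ the left endpoint) one has ∫u_n²/∫(u_n')² = (L/(nπ))² → 0, so a(u_n,u_n)/||u_n||_{H^1}² → 1. Hence the optimal constant is α = 1.
Therefore α = 1.


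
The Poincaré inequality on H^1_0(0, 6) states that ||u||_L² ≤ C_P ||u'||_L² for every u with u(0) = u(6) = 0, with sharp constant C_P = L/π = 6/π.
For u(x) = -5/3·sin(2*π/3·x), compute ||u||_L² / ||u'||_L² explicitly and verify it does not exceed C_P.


||u||_L² / ||u'||_L² = 3/(2*π) < C_P = 6/π.

u(x) = -5/3·sin(2*π/3·x), so u'(x) = -10*π*cos(2*π*x/3)/9.
Writing u(x) = A·sin(kπx/L) with A = -5/3 and k = 4, use ∫_0^L sin²(kπx/L) dx = L/2 and ∫_0^L cos²(kπx/L) dx = L/2.
u² = 25/9·sin²(2*π/3·x) and (u')² = 100*π^2/81·cos²(2*π/3·x), and each of sin², cos² integrates to L/2 = 3 over (0, 6).
∫_0^6 u² dx = 25/3, so ||u||_L² = 5*sqrt(3)/3.
∫_0^6 (u')² dx = 100*π^2/27, so ||u'||_L² = 10*sqrt(3)*π/9.
Ratio ||u||_L² / ||u'||_L² = 3/(2*π).
Sharp Poincaré constant on H^1_0(0, 6) is C_P = L/π = 6/π, achieved by sin(π/6·x).
This is the k = 4 harmonic; the ratio L/(kπ) is strictly less than C_P = L/π, consistent with the sharp inequality ||u||_L² ≤ C_P ||u'||_L².


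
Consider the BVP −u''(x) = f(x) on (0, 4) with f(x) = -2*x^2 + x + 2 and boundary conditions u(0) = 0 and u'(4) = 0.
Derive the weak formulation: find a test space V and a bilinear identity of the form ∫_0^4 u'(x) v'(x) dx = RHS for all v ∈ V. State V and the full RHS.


V = {v ∈ H^1(0, 4) : v(0) = 0} (test functions vanish at x = 0 where u is specified); weak form: ∫_0^4 u'v' dx = ∫_0^4 (-2*x^2 + x + 2) v dx for all v ∈ V.

Multiply both sides by a test function v and integrate from 0 to 4:
  ∫_0^4 −u''(x) v(x) dx = ∫_0^4 f(x) v(x) dx.
Integrate the LHS by parts once:
  ∫_0^4 −u'' v dx = −[u'(x) v(x)]_0^4 + ∫_0^4 u'(x) v'(x) dx.
Thus ∫_0^4 u'(x) v'(x) dx = ∫_0^4 f(x) v(x) dx + [u'(x) v(x)]_0^4.
Choose V so that boundary terms are either known or forced to vanish.
Mixed BC: u(0) = 0 (Dirichlet) and u'(4) = 0 (Neumann). Define V = {v ∈ H^1(0, 4) : v(0) = 0}. Then [u' v]_0^4 = u'(4)·v(4) − u'(0)·0 = 0.
Weak formulation: find u (satisfying any essential BC) such that ∫_0^4 u'(x) v'(x) dx = ∫_0^4 f v dx for all v ∈ V (Dirichlet at 0 absorbed into V; the Neumann datum at x = 4 is zero, so no boundary term remains).
Substituting f(x) = -2*x^2 + x + 2, the right-hand side is ∫_0^4 (-2*x^2 + x + 2) v dx.


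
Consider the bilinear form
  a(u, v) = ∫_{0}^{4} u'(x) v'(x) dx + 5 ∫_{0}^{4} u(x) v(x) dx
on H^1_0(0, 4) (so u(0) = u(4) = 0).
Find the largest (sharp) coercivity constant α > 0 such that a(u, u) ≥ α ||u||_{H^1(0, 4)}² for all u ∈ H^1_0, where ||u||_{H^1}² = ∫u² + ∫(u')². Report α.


α = 1

Coercivity of a(·,·) on H^1_0(0, 4) means a(u, u) ≥ α ||u||_{H^1}² for every u ∈ H^1_0.
The interval has length L = 4, and Poincaré/coercivity depend only on L. Here a(u, u) = ∫(u')² + (5)·∫u².
Here c = 5 ≥ 1, so a(u,u) = ∫(u')² + c∫u² ≥ ∫(u')² + ∫u² = ||u||_{H^1}², i.e. α = 1 works. No larger α is possible: a(u,u) ≥ α||u||_{H^1}² means (1−α)∫(u')² ≥ (α−c)∫u², and for the modes u_n = sin(nπ(x−x₀)/L) (x₀ the left endpoint) one has ∫u_n²/∫(u_n')² = (L/(nπ))² → 0, so a(u_n,u_n)/||u_n||_{H^1}² → 1. Hence the optimal constant is α = 1.
Therefore α = 1.


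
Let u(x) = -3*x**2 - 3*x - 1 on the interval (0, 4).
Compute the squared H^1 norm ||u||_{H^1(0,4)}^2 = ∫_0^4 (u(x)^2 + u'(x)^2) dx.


||u||_{H^1}^2 = 22296/5

The H^1 norm (squared) on an interval (0, L) is
  ||u||_{H^1}^2 = ∫_0^L u(x)^2 dx + ∫_0^L u'(x)^2 dx.
Compute u'(x) = -6*x - 3.
Then u(x)^2 = 9*x**4 + 18*x**3 + 15*x**2 + 6*x + 1 and u'(x)^2 = 36*x**2 + 36*x + 9.
Integrate each monomial from 0 to 4 using ∫_0^4 c·x^n dx = c·4^(n+1)/(n+1):
  ∫_0^4 u(x)^2 dx = ∫_0^4 (9*x^4 + 18*x^3 + 15*x^2 + 6*x + 1) dx. Term by term:
    ∫_0^4 9*x^4 dx = 9216/5;  ∫_0^4 18*x^3 dx = 1152;  ∫_0^4 15*x^2 dx = 320;
    ∫_0^4 6*x dx = 48;  ∫_0^4 1 dx = 4.
  Sum: 9216/5 + 1152 + 320 + 48 + 4 = 16836/5.
  ∫_0^4 u'(x)^2 dx = ∫_0^4 (36*x^2 + 36*x + 9) dx. Term by term:
    ∫_0^4 36*x^2 dx = 768;  ∫_0^4 36*x dx = 288;  ∫_0^4 9 dx = 36.
  Sum: 768 + 288 + 36 = 1092.
Adding: ||u||_{H^1}^2 = 16836/5 + 1092 = 22296/5.


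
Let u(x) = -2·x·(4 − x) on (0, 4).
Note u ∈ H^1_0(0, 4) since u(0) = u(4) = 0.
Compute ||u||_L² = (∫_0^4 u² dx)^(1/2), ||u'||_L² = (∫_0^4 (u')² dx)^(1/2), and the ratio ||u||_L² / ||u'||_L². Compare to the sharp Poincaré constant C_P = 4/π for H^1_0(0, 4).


||u||_L² / ||u'||_L² = 2*sqrt(10)/5 < C_P = 4/π.

u(x) = -2·x·(4 − x), so u'(x) = 4*x - 8.
u(x) = -2·x·(4 − x) vanishes at x = 0 and x = 4, so u ∈ H^1_0(0, 4). Differentiate via the product rule and integrate the resulting polynomials term by term.
  ∫_0^4 u² dx = ∫_0^4 (4*x^4 - 32*x^3 + 64*x^2) dx. Term by term:
    ∫_0^4 4*x^4 dx = 4096/5;  ∫_0^4 -32*x^3 dx = -2048;  ∫_0^4 64*x^2 dx = 4096/3.
  Sum: 4096/5 − 2048 + 4096/3 = 2048/15.
  ∫_0^4 (u')² dx = ∫_0^4 (16*x^2 - 64*x + 64) dx. Term by term:
    ∫_0^4 16*x^2 dx = 1024/3;  ∫_0^4 -64*x dx = -512;  ∫_0^4 64 dx = 256.
  Sum: 1024/3 − 512 + 256 = 256/3.
∫_0^4 u² dx = 2048/15, so ||u||_L² = 32*sqrt(30)/15.
∫_0^4 (u')² dx = 256/3, so ||u'||_L² = 16*sqrt(3)/3.
Ratio ||u||_L² / ||u'||_L² = 2*sqrt(10)/5.
Sharp Poincaré constant on H^1_0(0, 4) is C_P = L/π = 4/π, achieved by sin(π/4·x).
A polynomial bump cannot attain the sharp Poincaré constant (only the first sine eigenfunction does), so the ratio is strictly less than C_P, consistent with ||u||_L² ≤ C_P ||u'||_L².


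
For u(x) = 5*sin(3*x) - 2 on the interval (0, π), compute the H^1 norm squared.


||u||_{H^1(0,π)}^2 = -40/3 + 129*π

u'(x) = 15*cos(3*x).
Expand u² and (u')² and integrate term by term on (0, π), using: for integers n ≥ 1, ∫_0^π sin²(nx) dx = ∫_0^π cos²(nx) dx = π/2; for n ≠ n', ∫_0^π sin(nx)sin(n'x) dx = ∫_0^π cos(nx)cos(n'x) dx = 0; and by product-to-sum, ∫_0^π sin(nx)cos(n'x) dx = ½∫_0^π [sin((n+n')x) + sin((n−n')x)] dx, which is 0 when n+n' is even and 2n/(n²−n'²) when n+n' is odd (it need not vanish on (0, π)). For the constant mode: ∫_0^π 1 dx = π, ∫_0^π cos(nx) dx = 0, ∫_0^π sin(nx) dx = (1−(−1)^n)/n.
  u² squared terms: (-2)²·∫1 dx = 4·π = 4*π;  (5)²·∫sin(3x)² dx = 25·π/2 = 25*π/2.
  u² cross terms: 2·(-2)·(5)·∫1·sin(3x) dx = -20·(2/3) = -40/3.
  So ∫_0^π u² dx = 4*π + 25*π/2 − 40/3 = -40/3 + 33*π/2.
  (u')² squared terms: (15)²·∫cos(3x)² dx = 225·π/2 = 225*π/2.
  So ∫_0^π (u')² dx = 225*π/2.
||u||_{H^1}^2 = (-40/3 + 33*π/2) + (225*π/2) = -40/3 + 129*π.


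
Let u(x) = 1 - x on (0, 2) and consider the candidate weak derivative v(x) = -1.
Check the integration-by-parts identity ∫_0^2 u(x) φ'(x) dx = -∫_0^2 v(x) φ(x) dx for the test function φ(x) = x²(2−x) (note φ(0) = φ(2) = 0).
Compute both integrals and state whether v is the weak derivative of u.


LHS = 4/3, RHS = 4/3. Yes, v = u' weakly.

u(x) = 1 - x, classical derivative u'(x) = -1.
φ(x) = x²(2−x), so φ'(x) = x*(4 - 3*x).
Note φ(0) = φ(2) = 0, so the boundary term u·φ vanishes.
LHS = ∫_0^2 u(x) φ'(x) dx = ∫_0^2 (3*x^3 - 7*x^2 + 4*x) dx. Term by term:
  ∫_0^2 3*x^3 dx = 12;  ∫_0^2 -7*x^2 dx = -56/3;  ∫_0^2 4*x dx = 8.
Sum: 12 − 56/3 + 8 = 4/3.
So LHS = 4/3.
∫_0^2 v(x) φ(x) dx = ∫_0^2 (x^3 - 2*x^2) dx. Term by term:
  ∫_0^2 x^3 dx = 4;  ∫_0^2 -2*x^2 dx = -16/3.
Sum: 4 − 16/3 = -4/3.
So RHS = -∫_0^2 v(x) φ(x) dx = 4/3.
LHS = RHS, so the identity holds for this test φ.
Moreover u is smooth here and v(x) = u'(x) = -1 pointwise, so the identity holds for every test function. Hence v is the weak derivative of u.


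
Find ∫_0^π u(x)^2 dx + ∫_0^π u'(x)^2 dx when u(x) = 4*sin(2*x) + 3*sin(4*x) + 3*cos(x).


||u||_{H^1(0,π)}^2 = 416/5 + 251*π/2

u'(x) = -3*sin(x) + 8*cos(2*x) + 12*cos(4*x).
Expand u² and (u')² and integrate term by term on (0, π), using: for integers n ≥ 1, ∫_0^π sin²(nx) dx = ∫_0^π cos²(nx) dx = π/2; for n ≠ n', ∫_0^π sin(nx)sin(n'x) dx = ∫_0^π cos(nx)cos(n'x) dx = 0; and by product-to-sum, ∫_0^π sin(nx)cos(n'x) dx = ½∫_0^π [sin((n+n')x) + sin((n−n')x)] dx, which is 0 when n+n' is even and 2n/(n²−n'²) when n+n' is odd (it need not vanish on (0, π)).
  u² squared terms: (3)²·∫cos(x)² dx = 9·π/2 = 9*π/2;  (3)²·∫sin(4x)² dx = 9·π/2 = 9*π/2;  (4)²·∫sin(2x)² dx = 16·π/2 = 8*π.
  u² cross terms: 2·(3)·(3)·∫cos(x)·sin(4x) dx = 18·(8/15) = 48/5;  2·(3)·(4)·∫cos(x)·sin(2x) dx = 24·(4/3) = 32;  2·(3)·(4)·∫sin(4x)·sin(2x) dx = 24·(0) = 0.
  So ∫_0^π u² dx = 9*π/2 + 9*π/2 + 8*π + 48/5 + 32 + 0 = 208/5 + 17*π.
  (u')² squared terms: (-3)²·∫sin(x)² dx = 9·π/2 = 9*π/2;  (8)²·∫cos(2x)² dx = 64·π/2 = 32*π;  (12)²·∫cos(4x)² dx = 144·π/2 = 72*π.
  (u')² cross terms: 2·(-3)·(8)·∫sin(x)·cos(2x) dx = -48·(-2/3) = 32;  2·(-3)·(12)·∫sin(x)·cos(4x) dx = -72·(-2/15) = 48/5;  2·(8)·(12)·∫cos(2x)·cos(4x) dx = 192·(0) = 0.
  So ∫_0^π (u')² dx = 9*π/2 + 32*π + 72*π + 32 + 48/5 + 0 = 208/5 + 217*π/2.
||u||_{H^1}^2 = (208/5 + 17*π) + (208/5 + 217*π/2) = 416/5 + 251*π/2.


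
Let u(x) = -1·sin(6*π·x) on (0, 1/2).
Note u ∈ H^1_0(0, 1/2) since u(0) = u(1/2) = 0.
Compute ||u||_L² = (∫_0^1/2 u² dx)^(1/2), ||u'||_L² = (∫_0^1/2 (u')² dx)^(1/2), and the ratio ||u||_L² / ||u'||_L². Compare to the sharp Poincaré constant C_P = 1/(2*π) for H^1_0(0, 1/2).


||u||_L² / ||u'||_L² = 1/(6*π) < C_P = 1/(2*π).

u(x) = -1·sin(6*π·x), so u'(x) = -6*π*cos(6*π*x).
Writing u(x) = A·sin(kπx/L) with A = -1 and k = 3, use ∫_0^L sin²(kπx/L) dx = L/2 and ∫_0^L cos²(kπx/L) dx = L/2.
u² = 1·sin²(6*π·x) and (u')² = 36*π^2·cos²(6*π·x), and each of sin², cos² integrates to L/2 = 1/4 over (0, 1/2).
∫_0^1/2 u² dx = 1/4, so ||u||_L² = 1/2.
∫_0^1/2 (u')² dx = 9*π^2, so ||u'||_L² = 3*π.
Ratio ||u||_L² / ||u'||_L² = 1/(6*π).
Sharp Poincaré constant on H^1_0(0, 1/2) is C_P = L/π = 1/(2*π), achieved by sin(2*π·x).
This is the k = 3 harmonic; the ratio L/(kπ) is strictly less than C_P = L/π, consistent with the sharp inequality ||u||_L² ≤ C_P ||u'||_L².


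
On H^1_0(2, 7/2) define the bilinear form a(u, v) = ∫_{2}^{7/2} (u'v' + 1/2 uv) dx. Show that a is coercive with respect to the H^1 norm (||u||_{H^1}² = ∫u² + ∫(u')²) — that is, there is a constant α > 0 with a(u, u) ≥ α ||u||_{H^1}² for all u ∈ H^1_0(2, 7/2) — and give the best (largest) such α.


α = (9 + 8*π^2)/(2*(9 + 4*π^2))

Coercivity of a(·,·) on H^1_0(2, 7/2) means a(u, u) ≥ α ||u||_{H^1}² for every u ∈ H^1_0.
The interval has length L = 3/2, and Poincaré/coercivity depend only on L. Here a(u, u) = ∫(u')² + (1/2)·∫u².
Here 0 < c = 1/2 < 1. The condition a(u,u) ≥ α||u||_{H^1}² reads (1−α)∫(u')² ≥ (α−c)∫u². Any admissible α is ≤ 1 (rapidly oscillating u have ∫u²/∫(u')² → 0), and α = 1 would force 0 ≥ (1−c)∫u², impossible since c < 1; so 1−α > 0. By the sharp Poincaré inequality on H^1_0 of an interval of length L, ∫(u')² ≥ (π/L)²∫u² with equality for the first sine mode sin(π(x−x₀)/L) (x₀ the left endpoint), so the inequality holds for all u iff (1−α)(π/L)² ≥ α − c, i.e. α ≤ ((π/L)² + c)/((π/L)² + 1) = (1 + c(L/π)²)/(1 + (L/π)²). With (π/L)² = 4*π^2/9 and c = 1/2, the largest admissible constant is α = ((π/L)² + c)/((π/L)² + 1).
Simplifying, α = (9 + 8*π^2)/(2*(9 + 4*π^2)).


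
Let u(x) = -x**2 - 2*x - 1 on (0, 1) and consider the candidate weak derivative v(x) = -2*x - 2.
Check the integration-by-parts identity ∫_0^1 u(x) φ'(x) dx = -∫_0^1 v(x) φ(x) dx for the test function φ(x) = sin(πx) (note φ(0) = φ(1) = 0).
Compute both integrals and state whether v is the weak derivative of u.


LHS = 6/π, RHS = 6/π. Yes, v = u' weakly.

u(x) = -x**2 - 2*x - 1, classical derivative u'(x) = -2*x - 2.
φ(x) = sin(πx), so φ'(x) = π*cos(π*x).
Note φ(0) = φ(1) = 0, so the boundary term u·φ vanishes.
LHS = ∫_0^1 u(x) φ'(x) dx = ∫_0^1 (-π*x^2*cos(π*x) - 2*π*x*cos(π*x) - π*cos(π*x)) dx. Term by term:
  ∫_0^1 -π*cos(π*x) dx = 0;  ∫_0^1 -π*x^2*cos(π*x) dx = 2/π;  ∫_0^1 -2*π*x*cos(π*x) dx = 4/π.
Sum: 0 + 2/π + 4/π = 6/π.
So LHS = 6/π.
∫_0^1 v(x) φ(x) dx = ∫_0^1 (-2*x*sin(π*x) - 2*sin(π*x)) dx. Term by term:
  ∫_0^1 -2*sin(π*x) dx = -4/π;  ∫_0^1 -2*x*sin(π*x) dx = -2/π.
Sum: -4/π − 2/π = -6/π.
So RHS = -∫_0^1 v(x) φ(x) dx = 6/π.
LHS = RHS, so the identity holds for this test φ.
Moreover u is smooth here and v(x) = u'(x) = -2*x - 2 pointwise, so the identity holds for every test function. Hence v is the weak derivative of u.


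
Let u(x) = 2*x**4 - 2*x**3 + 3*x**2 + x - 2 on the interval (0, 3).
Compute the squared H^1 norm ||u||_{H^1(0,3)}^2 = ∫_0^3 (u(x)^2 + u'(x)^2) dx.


||u||_{H^1}^2 = 1409253/70

The H^1 norm (squared) on an interval (0, L) is
  ||u||_{H^1}^2 = ∫_0^L u(x)^2 dx + ∫_0^L u'(x)^2 dx.
Compute u'(x) = 8*x**3 - 6*x**2 + 6*x + 1.
Then u(x)^2 = 4*x**8 - 8*x**7 + 16*x**6 - 8*x**5 - 3*x**4 + 14*x**3 - 11*x**2 - 4*x + 4 and u'(x)^2 = 64*x**6 - 96*x**5 + 132*x**4 - 56*x**3 + 24*x**2 + 12*x + 1.
Integrate each monomial from 0 to 3 using ∫_0^3 c·x^n dx = c·3^(n+1)/(n+1):
  ∫_0^3 u(x)^2 dx = ∫_0^3 (4*x^8 - 8*x^7 + 16*x^6 - 8*x^5 - 3*x^4 + 14*x^3 - 11*x^2 - 4*x + 4) dx. Term by term:
    ∫_0^3 4*x^8 dx = 8748;  ∫_0^3 -8*x^7 dx = -6561;  ∫_0^3 16*x^6 dx = 34992/7;
    ∫_0^3 -8*x^5 dx = -972;  ∫_0^3 -3*x^4 dx = -729/5;  ∫_0^3 14*x^3 dx = 567/2;
    ∫_0^3 -11*x^2 dx = -99;  ∫_0^3 -4*x dx = -18;  ∫_0^3 4 dx = 12.
  Sum: 8748 − 6561 + 34992/7 − 972 − 729/5 + 567/2 − 99 − 18 + 12 = 437259/70.
  ∫_0^3 u'(x)^2 dx = ∫_0^3 (64*x^6 - 96*x^5 + 132*x^4 - 56*x^3 + 24*x^2 + 12*x + 1) dx. Term by term:
    ∫_0^3 64*x^6 dx = 139968/7;  ∫_0^3 -96*x^5 dx = -11664;  ∫_0^3 132*x^4 dx = 32076/5;
    ∫_0^3 -56*x^3 dx = -1134;  ∫_0^3 24*x^2 dx = 216;  ∫_0^3 12*x dx = 54;
    ∫_0^3 1 dx = 3.
  Sum: 139968/7 − 11664 + 32076/5 − 1134 + 216 + 54 + 3 = 485997/35.
Adding: ||u||_{H^1}^2 = 437259/70 + 485997/35 = 1409253/70.


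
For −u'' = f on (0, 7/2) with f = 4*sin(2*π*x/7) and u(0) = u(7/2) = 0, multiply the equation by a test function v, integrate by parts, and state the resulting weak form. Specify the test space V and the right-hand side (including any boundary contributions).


V = H^1_0(0, 7/2) (so v(0) = v(7/2) = 0); weak form: ∫_0^7/2 u'v' dx = ∫_0^7/2 (4*sin(2*π*x/7)) v dx for all v ∈ V.

Multiply both sides by a test function v and integrate from 0 to 7/2:
  ∫_0^7/2 −u''(x) v(x) dx = ∫_0^7/2 f(x) v(x) dx.
Integrate the LHS by parts once:
  ∫_0^7/2 −u'' v dx = −[u'(x) v(x)]_0^7/2 + ∫_0^7/2 u'(x) v'(x) dx.
Thus ∫_0^7/2 u'(x) v'(x) dx = ∫_0^7/2 f(x) v(x) dx + [u'(x) v(x)]_0^7/2.
Choose V so that boundary terms are either known or forced to vanish.
u is Dirichlet: u(0) = u(7/2) = 0. Let V = H^1_0(0, 7/2); then v(0) = v(7/2) = 0, and [u' v]_0^7/2 = 0.
Weak formulation: find u (satisfying any essential BC) such that ∫_0^7/2 u'(x) v'(x) dx = ∫_0^7/2 f v dx for all v ∈ V.
Substituting f(x) = 4*sin(2*π*x/7), the right-hand side is ∫_0^7/2 (4*sin(2*π*x/7)) v dx.


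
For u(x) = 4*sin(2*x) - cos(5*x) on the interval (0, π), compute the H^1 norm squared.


||u||_{H^1(0,π)}^2 = 832/21 + 53*π

u'(x) = 5*sin(5*x) + 8*cos(2*x).
Expand u² and (u')² and integrate term by term on (0, π), using: for integers n ≥ 1, ∫_0^π sin²(nx) dx = ∫_0^π cos²(nx) dx = π/2; for n ≠ n', ∫_0^π sin(nx)sin(n'x) dx = ∫_0^π cos(nx)cos(n'x) dx = 0; and by product-to-sum, ∫_0^π sin(nx)cos(n'x) dx = ½∫_0^π [sin((n+n')x) + sin((n−n')x)] dx, which is 0 when n+n' is even and 2n/(n²−n'²) when n+n' is odd (it need not vanish on (0, π)).
  u² squared terms: (-1)²·∫cos(5x)² dx = 1·π/2 = π/2;  (4)²·∫sin(2x)² dx = 16·π/2 = 8*π.
  u² cross terms: 2·(-1)·(4)·∫cos(5x)·sin(2x) dx = -8·(-4/21) = 32/21.
  So ∫_0^π u² dx = π/2 + 8*π + 32/21 = 32/21 + 17*π/2.
  (u')² squared terms: (5)²·∫sin(5x)² dx = 25·π/2 = 25*π/2;  (8)²·∫cos(2x)² dx = 64·π/2 = 32*π.
  (u')² cross terms: 2·(5)·(8)·∫sin(5x)·cos(2x) dx = 80·(10/21) = 800/21.
  So ∫_0^π (u')² dx = 25*π/2 + 32*π + 800/21 = 800/21 + 89*π/2.
||u||_{H^1}^2 = (32/21 + 17*π/2) + (800/21 + 89*π/2) = 832/21 + 53*π.


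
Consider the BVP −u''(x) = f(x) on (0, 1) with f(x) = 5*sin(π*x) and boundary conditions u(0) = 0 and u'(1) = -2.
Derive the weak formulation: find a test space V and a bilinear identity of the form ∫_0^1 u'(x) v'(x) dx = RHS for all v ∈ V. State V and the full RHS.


V = {v ∈ H^1(0, 1) : v(0) = 0} (test functions vanish at x = 0 where u is specified); weak form: ∫_0^1 u'v' dx = ∫_0^1 (5*sin(π*x)) v dx − 2·v(1) for all v ∈ V.

Multiply both sides by a test function v and integrate from 0 to 1:
  ∫_0^1 −u''(x) v(x) dx = ∫_0^1 f(x) v(x) dx.
Integrate the LHS by parts once:
  ∫_0^1 −u'' v dx = −[u'(x) v(x)]_0^1 + ∫_0^1 u'(x) v'(x) dx.
Thus ∫_0^1 u'(x) v'(x) dx = ∫_0^1 f(x) v(x) dx + [u'(x) v(x)]_0^1.
Choose V so that boundary terms are either known or forced to vanish.
Mixed BC: u(0) = 0 (Dirichlet) and u'(1) = -2 (Neumann). Define V = {v ∈ H^1(0, 1) : v(0) = 0}. Then [u' v]_0^1 = u'(1)·v(1) − u'(0)·0 = − 2·v(1).
Weak formulation: find u (satisfying any essential BC) such that ∫_0^1 u'(x) v'(x) dx = ∫_0^1 f v dx − 2·v(1) for all v ∈ V (Dirichlet at 0 absorbed into V; Neumann datum at x = 1 contributes the boundary term).
Substituting f(x) = 5*sin(π*x), the right-hand side is ∫_0^1 (5*sin(π*x)) v dx − 2·v(1).


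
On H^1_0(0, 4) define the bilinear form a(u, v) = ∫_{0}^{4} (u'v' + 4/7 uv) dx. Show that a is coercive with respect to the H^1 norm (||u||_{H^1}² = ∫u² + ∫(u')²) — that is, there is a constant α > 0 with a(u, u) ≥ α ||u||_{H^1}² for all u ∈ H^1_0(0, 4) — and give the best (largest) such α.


α = (64/7 + π^2)/(π^2 + 16)

Coercivity of a(·,·) on H^1_0(0, 4) means a(u, u) ≥ α ||u||_{H^1}² for every u ∈ H^1_0.
The interval has length L = 4, and Poincaré/coercivity depend only on L. Here a(u, u) = ∫(u')² + (4/7)·∫u².
Here 0 < c = 4/7 < 1. The condition a(u,u) ≥ α||u||_{H^1}² reads (1−α)∫(u')² ≥ (α−c)∫u². Any admissible α is ≤ 1 (rapidly oscillating u have ∫u²/∫(u')² → 0), and α = 1 would force 0 ≥ (1−c)∫u², impossible since c < 1; so 1−α > 0. By the sharp Poincaré inequality on H^1_0 of an interval of length L, ∫(u')² ≥ (π/L)²∫u² with equality for the first sine mode sin(π(x−x₀)/L) (x₀ the left endpoint), so the inequality holds for all u iff (1−α)(π/L)² ≥ α − c, i.e. α ≤ ((π/L)² + c)/((π/L)² + 1) = (1 + c(L/π)²)/(1 + (L/π)²). With (π/L)² = π^2/16 and c = 4/7, the largest admissible constant is α = ((π/L)² + c)/((π/L)² + 1).
Simplifying, α = (64/7 + π^2)/(π^2 + 16).


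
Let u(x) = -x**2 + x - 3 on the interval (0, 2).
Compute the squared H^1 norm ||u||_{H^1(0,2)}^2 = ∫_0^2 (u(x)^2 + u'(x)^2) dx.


||u||_{H^1}^2 = 416/15

The H^1 norm (squared) on an interval (0, L) is
  ||u||_{H^1}^2 = ∫_0^L u(x)^2 dx + ∫_0^L u'(x)^2 dx.
Compute u'(x) = 1 - 2*x.
Then u(x)^2 = x**4 - 2*x**3 + 7*x**2 - 6*x + 9 and u'(x)^2 = 4*x**2 - 4*x + 1.
Integrate each monomial from 0 to 2 using ∫_0^2 c·x^n dx = c·2^(n+1)/(n+1):
  ∫_0^2 u(x)^2 dx = ∫_0^2 (x^4 - 2*x^3 + 7*x^2 - 6*x + 9) dx. Term by term:
    ∫_0^2 x^4 dx = 32/5;  ∫_0^2 -2*x^3 dx = -8;  ∫_0^2 7*x^2 dx = 56/3;
    ∫_0^2 -6*x dx = -12;  ∫_0^2 9 dx = 18.
  Sum: 32/5 − 8 + 56/3 − 12 + 18 = 346/15.
  ∫_0^2 u'(x)^2 dx = ∫_0^2 (4*x^2 - 4*x + 1) dx. Term by term:
    ∫_0^2 4*x^2 dx = 32/3;  ∫_0^2 -4*x dx = -8;  ∫_0^2 1 dx = 2.
  Sum: 32/3 − 8 + 2 = 14/3.
Adding: ||u||_{H^1}^2 = 346/15 + 14/3 = 416/15.


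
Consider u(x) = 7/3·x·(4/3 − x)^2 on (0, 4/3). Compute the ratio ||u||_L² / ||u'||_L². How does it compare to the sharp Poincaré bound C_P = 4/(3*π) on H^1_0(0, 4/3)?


||u||_L² / ||u'||_L² = 2*sqrt(14)/21 < C_P = 4/(3*π).

u(x) = 7/3·x·(4/3 − x)^2, so u'(x) = 7*x^2 - 112*x/9 + 112/27.
u(x) = 7/3·x·(4/3 − x)^2 vanishes at x = 0 and x = 4/3, so u ∈ H^1_0(0, 4/3). Differentiate via the product rule and integrate the resulting polynomials term by term.
  ∫_0^4/3 u² dx = ∫_0^4/3 (49*x^6/9 - 784*x^5/27 + 1568*x^4/27 - 12544*x^3/243 + 12544*x^2/729) dx. Term by term:
    ∫_0^4/3 49*x^6/9 dx = 114688/19683;  ∫_0^4/3 -784*x^5/27 dx = -1605632/59049;  ∫_0^4/3 1568*x^4/27 dx = 1605632/32805;
    ∫_0^4/3 -12544*x^3/243 dx = -802816/19683;  ∫_0^4/3 12544*x^2/729 dx = 802816/59049.
  Sum: 114688/19683 − 1605632/59049 + 1605632/32805 − 802816/19683 + 802816/59049 = 114688/295245.
  ∫_0^4/3 (u')² dx = ∫_0^4/3 (49*x^4 - 1568*x^3/9 + 17248*x^2/81 - 25088*x/243 + 12544/729) dx. Term by term:
    ∫_0^4/3 49*x^4 dx = 50176/1215;  ∫_0^4/3 -1568*x^3/9 dx = -100352/729;  ∫_0^4/3 17248*x^2/81 dx = 1103872/6561;
    ∫_0^4/3 -25088*x/243 dx = -200704/2187;  ∫_0^4/3 12544/729 dx = 50176/2187.
  Sum: 50176/1215 − 100352/729 + 1103872/6561 − 200704/2187 + 50176/2187 = 100352/32805.
∫_0^4/3 u² dx = 114688/295245, so ||u||_L² = 128*sqrt(35)/1215.
∫_0^4/3 (u')² dx = 100352/32805, so ||u'||_L² = 224*sqrt(10)/405.
Ratio ||u||_L² / ||u'||_L² = 2*sqrt(14)/21.
Sharp Poincaré constant on H^1_0(0, 4/3) is C_P = L/π = 4/(3*π), achieved by sin(3*π/4·x).
A polynomial bump cannot attain the sharp Poincaré constant (only the first sine eigenfunction does), so the ratio is strictly less than C_P, consistent with ||u||_L² ≤ C_P ||u'||_L².


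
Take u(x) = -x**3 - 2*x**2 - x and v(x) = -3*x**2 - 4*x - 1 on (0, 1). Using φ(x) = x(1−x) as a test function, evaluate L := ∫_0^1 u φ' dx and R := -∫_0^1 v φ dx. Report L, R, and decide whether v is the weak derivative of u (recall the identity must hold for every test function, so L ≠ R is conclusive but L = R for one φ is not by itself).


LHS = 13/20, RHS = 13/20. Yes, v = u' weakly.

u(x) = -x**3 - 2*x**2 - x, classical derivative u'(x) = -3*x**2 - 4*x - 1.
φ(x) = x(1−x), so φ'(x) = 1 - 2*x.
Note φ(0) = φ(1) = 0, so the boundary term u·φ vanishes.
LHS = ∫_0^1 u(x) φ'(x) dx = ∫_0^1 (2*x^4 + 3*x^3 - x) dx. Term by term:
  ∫_0^1 2*x^4 dx = 2/5;  ∫_0^1 3*x^3 dx = 3/4;  ∫_0^1 -x dx = -1/2.
Sum: 2/5 + 3/4 − 1/2 = 13/20.
So LHS = 13/20.
∫_0^1 v(x) φ(x) dx = ∫_0^1 (3*x^4 + x^3 - 3*x^2 - x) dx. Term by term:
  ∫_0^1 3*x^4 dx = 3/5;  ∫_0^1 x^3 dx = 1/4;  ∫_0^1 -3*x^2 dx = -1;
  ∫_0^1 -x dx = -1/2.
Sum: 3/5 + 1/4 − 1 − 1/2 = -13/20.
So RHS = -∫_0^1 v(x) φ(x) dx = 13/20.
LHS = RHS, so the identity holds for this test φ.
Moreover u is smooth here and v(x) = u'(x) = -3*x**2 - 4*x - 1 pointwise, so the identity holds for every test function. Hence v is the weak derivative of u.


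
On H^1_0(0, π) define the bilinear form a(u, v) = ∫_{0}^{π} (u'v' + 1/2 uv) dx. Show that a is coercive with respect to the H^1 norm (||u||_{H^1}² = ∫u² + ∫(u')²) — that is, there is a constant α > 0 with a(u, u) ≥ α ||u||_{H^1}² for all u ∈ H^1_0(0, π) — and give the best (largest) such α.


α = 3/4

Coercivity of a(·,·) on H^1_0(0, π) means a(u, u) ≥ α ||u||_{H^1}² for every u ∈ H^1_0.
The interval has length L = π, and Poincaré/coercivity depend only on L. Here a(u, u) = ∫(u')² + (1/2)·∫u².
Here 0 < c = 1/2 < 1. The condition a(u,u) ≥ α||u||_{H^1}² reads (1−α)∫(u')² ≥ (α−c)∫u². Any admissible α is ≤ 1 (rapidly oscillating u have ∫u²/∫(u')² → 0), and α = 1 would force 0 ≥ (1−c)∫u², impossible since c < 1; so 1−α > 0. By the sharp Poincaré inequality on H^1_0 of an interval of length L, ∫(u')² ≥ (π/L)²∫u² with equality for the first sine mode sin(π(x−x₀)/L) (x₀ the left endpoint), so the inequality holds for all u iff (1−α)(π/L)² ≥ α − c, i.e. α ≤ ((π/L)² + c)/((π/L)² + 1) = (1 + c(L/π)²)/(1 + (L/π)²). With (π/L)² = 1 and c = 1/2, the largest admissible constant is α = ((π/L)² + c)/((π/L)² + 1).
Simplifying, α = 3/4.


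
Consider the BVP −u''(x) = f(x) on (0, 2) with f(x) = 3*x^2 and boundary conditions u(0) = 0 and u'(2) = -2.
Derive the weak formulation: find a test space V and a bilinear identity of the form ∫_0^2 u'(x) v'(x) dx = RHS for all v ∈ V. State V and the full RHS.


V = {v ∈ H^1(0, 2) : v(0) = 0} (test functions vanish at x = 0 where u is specified); weak form: ∫_0^2 u'v' dx = ∫_0^2 (3*x^2) v dx − 2·v(2) for all v ∈ V.

Multiply both sides by a test function v and integrate from 0 to 2:
  ∫_0^2 −u''(x) v(x) dx = ∫_0^2 f(x) v(x) dx.
Integrate the LHS by parts once:
  ∫_0^2 −u'' v dx = −[u'(x) v(x)]_0^2 + ∫_0^2 u'(x) v'(x) dx.
Thus ∫_0^2 u'(x) v'(x) dx = ∫_0^2 f(x) v(x) dx + [u'(x) v(x)]_0^2.
Choose V so that boundary terms are either known or forced to vanish.
Mixed BC: u(0) = 0 (Dirichlet) and u'(2) = -2 (Neumann). Define V = {v ∈ H^1(0, 2) : v(0) = 0}. Then [u' v]_0^2 = u'(2)·v(2) − u'(0)·0 = − 2·v(2).
Weak formulation: find u (satisfying any essential BC) such that ∫_0^2 u'(x) v'(x) dx = ∫_0^2 f v dx − 2·v(2) for all v ∈ V (Dirichlet at 0 absorbed into V; Neumann datum at x = 2 contributes the boundary term).
Substituting f(x) = 3*x^2, the right-hand side is ∫_0^2 (3*x^2) v dx − 2·v(2).


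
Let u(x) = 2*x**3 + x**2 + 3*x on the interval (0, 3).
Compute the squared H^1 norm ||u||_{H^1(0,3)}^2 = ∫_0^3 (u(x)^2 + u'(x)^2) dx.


||u||_{H^1}^2 = 367263/70

The H^1 norm (squared) on an interval (0, L) is
  ||u||_{H^1}^2 = ∫_0^L u(x)^2 dx + ∫_0^L u'(x)^2 dx.
Compute u'(x) = 6*x**2 + 2*x + 3.
Then u(x)^2 = 4*x**6 + 4*x**5 + 13*x**4 + 6*x**3 + 9*x**2 and u'(x)^2 = 36*x**4 + 24*x**3 + 40*x**2 + 12*x + 9.
Integrate each monomial from 0 to 3 using ∫_0^3 c·x^n dx = c·3^(n+1)/(n+1):
  ∫_0^3 u(x)^2 dx = ∫_0^3 (4*x^6 + 4*x^5 + 13*x^4 + 6*x^3 + 9*x^2) dx. Term by term:
    ∫_0^3 4*x^6 dx = 8748/7;  ∫_0^3 4*x^5 dx = 486;  ∫_0^3 13*x^4 dx = 3159/5;
    ∫_0^3 6*x^3 dx = 243/2;  ∫_0^3 9*x^2 dx = 81.
  Sum: 8748/7 + 486 + 3159/5 + 243/2 + 81 = 179901/70.
  ∫_0^3 u'(x)^2 dx = ∫_0^3 (36*x^4 + 24*x^3 + 40*x^2 + 12*x + 9) dx. Term by term:
    ∫_0^3 36*x^4 dx = 8748/5;  ∫_0^3 24*x^3 dx = 486;  ∫_0^3 40*x^2 dx = 360;
    ∫_0^3 12*x dx = 54;  ∫_0^3 9 dx = 27.
  Sum: 8748/5 + 486 + 360 + 54 + 27 = 13383/5.
Adding: ||u||_{H^1}^2 = 179901/70 + 13383/5 = 367263/70.


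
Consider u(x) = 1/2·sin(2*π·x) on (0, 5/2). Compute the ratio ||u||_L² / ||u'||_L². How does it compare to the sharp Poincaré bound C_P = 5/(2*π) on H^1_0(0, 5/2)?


||u||_L² / ||u'||_L² = 1/(2*π) < C_P = 5/(2*π).

u(x) = 1/2·sin(2*π·x), so u'(x) = π*cos(2*π*x).
Writing u(x) = A·sin(kπx/L) with A = 1/2 and k = 5, use ∫_0^L sin²(kπx/L) dx = L/2 and ∫_0^L cos²(kπx/L) dx = L/2.
u² = 1/4·sin²(2*π·x) and (u')² = π^2·cos²(2*π·x), and each of sin², cos² integrates to L/2 = 5/4 over (0, 5/2).
∫_0^5/2 u² dx = 5/16, so ||u||_L² = sqrt(5)/4.
∫_0^5/2 (u')² dx = 5*π^2/4, so ||u'||_L² = sqrt(5)*π/2.
Ratio ||u||_L² / ||u'||_L² = 1/(2*π).
Sharp Poincaré constant on H^1_0(0, 5/2) is C_P = L/π = 5/(2*π), achieved by sin(2*π/5·x).
This is the k = 5 harmonic; the ratio L/(kπ) is strictly less than C_P = L/π, consistent with the sharp inequality ||u||_L² ≤ C_P ||u'||_L².


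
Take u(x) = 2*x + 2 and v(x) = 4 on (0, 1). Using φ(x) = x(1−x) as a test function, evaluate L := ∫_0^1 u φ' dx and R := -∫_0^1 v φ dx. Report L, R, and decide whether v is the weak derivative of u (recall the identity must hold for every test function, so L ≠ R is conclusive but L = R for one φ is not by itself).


LHS = -1/3, RHS = -2/3. No, v is not the weak derivative of u.

u(x) = 2*x + 2, classical derivative u'(x) = 2.
φ(x) = x(1−x), so φ'(x) = 1 - 2*x.
Note φ(0) = φ(1) = 0, so the boundary term u·φ vanishes.
LHS = ∫_0^1 u(x) φ'(x) dx = ∫_0^1 (-4*x^2 - 2*x + 2) dx. Term by term:
  ∫_0^1 -4*x^2 dx = -4/3;  ∫_0^1 -2*x dx = -1;  ∫_0^1 2 dx = 2.
Sum: -4/3 − 1 + 2 = -1/3.
So LHS = -1/3.
∫_0^1 v(x) φ(x) dx = ∫_0^1 (-4*x^2 + 4*x) dx. Term by term:
  ∫_0^1 -4*x^2 dx = -4/3;  ∫_0^1 4*x dx = 2.
Sum: -4/3 + 2 = 2/3.
So RHS = -∫_0^1 v(x) φ(x) dx = -2/3.
LHS − RHS = 1/3 ≠ 0, so the identity fails.
(For a valid weak derivative the identity must hold for EVERY test function, in particular this one. The failure shows v is NOT the weak derivative of u.)
Correct weak derivative would be u'(x) = 2.


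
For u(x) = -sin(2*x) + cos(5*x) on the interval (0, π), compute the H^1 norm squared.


||u||_{H^1(0,π)}^2 = 208/21 + 31*π/2

u'(x) = -5*sin(5*x) - 2*cos(2*x).
Expand u² and (u')² and integrate term by term on (0, π), using: for integers n ≥ 1, ∫_0^π sin²(nx) dx = ∫_0^π cos²(nx) dx = π/2; for n ≠ n', ∫_0^π sin(nx)sin(n'x) dx = ∫_0^π cos(nx)cos(n'x) dx = 0; and by product-to-sum, ∫_0^π sin(nx)cos(n'x) dx = ½∫_0^π [sin((n+n')x) + sin((n−n')x)] dx, which is 0 when n+n' is even and 2n/(n²−n'²) when n+n' is odd (it need not vanish on (0, π)).
  u² squared terms: (-1)²·∫sin(2x)² dx = 1·π/2 = π/2;  (1)²·∫cos(5x)² dx = 1·π/2 = π/2.
  u² cross terms: 2·(-1)·(1)·∫sin(2x)·cos(5x) dx = -2·(-4/21) = 8/21.
  So ∫_0^π u² dx = π/2 + π/2 + 8/21 = 8/21 + π.
  (u')² squared terms: (-5)²·∫sin(5x)² dx = 25·π/2 = 25*π/2;  (-2)²·∫cos(2x)² dx = 4·π/2 = 2*π.
  (u')² cross terms: 2·(-5)·(-2)·∫sin(5x)·cos(2x) dx = 20·(10/21) = 200/21.
  So ∫_0^π (u')² dx = 25*π/2 + 2*π + 200/21 = 200/21 + 29*π/2.
||u||_{H^1}^2 = (8/21 + π) + (200/21 + 29*π/2) = 208/21 + 31*π/2.


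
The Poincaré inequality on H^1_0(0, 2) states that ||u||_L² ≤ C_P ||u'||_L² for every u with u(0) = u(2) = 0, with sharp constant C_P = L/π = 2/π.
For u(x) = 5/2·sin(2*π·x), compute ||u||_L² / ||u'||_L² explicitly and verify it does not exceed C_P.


||u||_L² / ||u'||_L² = 1/(2*π) < C_P = 2/π.

u(x) = 5/2·sin(2*π·x), so u'(x) = 5*π*cos(2*π*x).
Writing u(x) = A·sin(kπx/L) with A = 5/2 and k = 4, use ∫_0^L sin²(kπx/L) dx = L/2 and ∫_0^L cos²(kπx/L) dx = L/2.
u² = 25/4·sin²(2*π·x) and (u')² = 25*π^2·cos²(2*π·x), and each of sin², cos² integrates to L/2 = 1 over (0, 2).
∫_0^2 u² dx = 25/4, so ||u||_L² = 5/2.
∫_0^2 (u')² dx = 25*π^2, so ||u'||_L² = 5*π.
Ratio ||u||_L² / ||u'||_L² = 1/(2*π).
Sharp Poincaré constant on H^1_0(0, 2) is C_P = L/π = 2/π, achieved by sin(π/2·x).
This is the k = 4 harmonic; the ratio L/(kπ) is strictly less than C_P = L/π, consistent with the sharp inequality ||u||_L² ≤ C_P ||u'||_L².


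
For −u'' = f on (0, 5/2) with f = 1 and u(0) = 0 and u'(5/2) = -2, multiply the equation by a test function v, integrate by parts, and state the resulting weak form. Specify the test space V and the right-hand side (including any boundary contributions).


V = {v ∈ H^1(0, 5/2) : v(0) = 0} (test functions vanish at x = 0 where u is specified); weak form: ∫_0^5/2 u'v' dx = ∫_0^5/2 (1) v dx − 2·v(5/2) for all v ∈ V.

Multiply both sides by a test function v and integrate from 0 to 5/2:
  ∫_0^5/2 −u''(x) v(x) dx = ∫_0^5/2 f(x) v(x) dx.
Integrate the LHS by parts once:
  ∫_0^5/2 −u'' v dx = −[u'(x) v(x)]_0^5/2 + ∫_0^5/2 u'(x) v'(x) dx.
Thus ∫_0^5/2 u'(x) v'(x) dx = ∫_0^5/2 f(x) v(x) dx + [u'(x) v(x)]_0^5/2.
Choose V so that boundary terms are either known or forced to vanish.
Mixed BC: u(0) = 0 (Dirichlet) and u'(5/2) = -2 (Neumann). Define V = {v ∈ H^1(0, 5/2) : v(0) = 0}. Then [u' v]_0^5/2 = u'(5/2)·v(5/2) − u'(0)·0 = − 2·v(5/2).
Weak formulation: find u (satisfying any essential BC) such that ∫_0^5/2 u'(x) v'(x) dx = ∫_0^5/2 f v dx − 2·v(5/2) for all v ∈ V (Dirichlet at 0 absorbed into V; Neumann datum at x = 5/2 contributes the boundary term).
Substituting f(x) = 1, the right-hand side is ∫_0^5/2 (1) v dx − 2·v(5/2).


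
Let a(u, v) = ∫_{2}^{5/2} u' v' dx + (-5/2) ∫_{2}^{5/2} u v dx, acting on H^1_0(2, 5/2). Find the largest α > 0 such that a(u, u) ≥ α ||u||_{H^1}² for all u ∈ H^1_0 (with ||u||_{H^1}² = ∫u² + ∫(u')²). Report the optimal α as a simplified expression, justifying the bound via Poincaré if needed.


α = (-5 + 8*π^2)/(2*(1 + 4*π^2))

Coercivity of a(·,·) on H^1_0(2, 5/2) means a(u, u) ≥ α ||u||_{H^1}² for every u ∈ H^1_0.
The interval has length L = 1/2, and Poincaré/coercivity depend only on L. Here a(u, u) = ∫(u')² + (-5/2)·∫u².
Here c = -5/2 < 0 with |c| < (π/L)² = 4*π^2, so coercivity still holds. The condition a(u,u) ≥ α||u||_{H^1}² reads (1−α)∫(u')² ≥ (α−c)∫u². Any admissible α is ≤ 1 (rapidly oscillating u have ∫u²/∫(u')² → 0), and α = 1 would force 0 ≥ (1−c)∫u², impossible since c < 1; so 1−α > 0. By the sharp Poincaré inequality on H^1_0 of an interval of length L, ∫(u')² ≥ (π/L)²∫u² with equality for the first sine mode sin(π(x−x₀)/L) (x₀ the left endpoint), so the inequality holds for all u iff (1−α)(π/L)² ≥ α − c, i.e. α ≤ ((π/L)² + c)/((π/L)² + 1) = (1 + c(L/π)²)/(1 + (L/π)²). (Direct route, valid since c ≤ 0: Poincaré gives c∫u² ≥ c(L/π)²∫(u')², so a(u,u) ≥ (1 + c(L/π)²)∫(u')², while ||u||_{H^1}² ≤ (1 + (L/π)²)∫(u')²; dividing yields the same α.) With (π/L)² = 4*π^2 and c = -5/2, the largest admissible constant is α = ((π/L)² + c)/((π/L)² + 1).
Simplifying, α = (-5 + 8*π^2)/(2*(1 + 4*π^2)).


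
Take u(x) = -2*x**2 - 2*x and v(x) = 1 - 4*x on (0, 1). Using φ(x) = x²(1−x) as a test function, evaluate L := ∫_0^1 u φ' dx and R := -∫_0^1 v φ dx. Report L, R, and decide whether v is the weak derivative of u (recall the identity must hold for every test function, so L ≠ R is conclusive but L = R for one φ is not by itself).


LHS = 11/30, RHS = 7/60. No, v is not the weak derivative of u.

u(x) = -2*x**2 - 2*x, classical derivative u'(x) = -4*x - 2.
φ(x) = x²(1−x), so φ'(x) = x*(2 - 3*x).
Note φ(0) = φ(1) = 0, so the boundary term u·φ vanishes.
LHS = ∫_0^1 u(x) φ'(x) dx = ∫_0^1 (6*x^4 + 2*x^3 - 4*x^2) dx. Term by term:
  ∫_0^1 6*x^4 dx = 6/5;  ∫_0^1 2*x^3 dx = 1/2;  ∫_0^1 -4*x^2 dx = -4/3.
Sum: 6/5 + 1/2 − 4/3 = 11/30.
So LHS = 11/30.
∫_0^1 v(x) φ(x) dx = ∫_0^1 (4*x^4 - 5*x^3 + x^2) dx. Term by term:
  ∫_0^1 4*x^4 dx = 4/5;  ∫_0^1 -5*x^3 dx = -5/4;  ∫_0^1 x^2 dx = 1/3.
Sum: 4/5 − 5/4 + 1/3 = -7/60.
So RHS = -∫_0^1 v(x) φ(x) dx = 7/60.
LHS − RHS = 1/4 ≠ 0, so the identity fails.
(For a valid weak derivative the identity must hold for EVERY test function, in particular this one. The failure shows v is NOT the weak derivative of u.)
Correct weak derivative would be u'(x) = -4*x - 2.
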